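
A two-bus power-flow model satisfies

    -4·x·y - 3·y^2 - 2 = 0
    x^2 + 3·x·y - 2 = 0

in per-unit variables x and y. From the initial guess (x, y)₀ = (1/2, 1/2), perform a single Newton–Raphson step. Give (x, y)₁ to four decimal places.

(1.6184, -0.6974)

At (1/2, 1/2): F = (-3.7500, -1.0000).
Jacobian J = [[-4·y, -4·x - 6·y], [2·x + 3·y, 3·x]].
At the point, J = [[-2.0000, -5.0000], [2.5000, 1.5000]] (det J = 9.5000).
Solving J·Δ = −F gives Δ = (1.1184, -1.1974).
Then the next iterate is (x, y)₁ = (1.6184, -0.6974).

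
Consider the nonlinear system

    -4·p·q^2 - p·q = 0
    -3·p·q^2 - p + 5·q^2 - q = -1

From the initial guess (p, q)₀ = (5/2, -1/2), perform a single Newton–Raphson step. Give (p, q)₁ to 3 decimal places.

At (5/2, -1/2): F = (-1.250, -1.625).
Jacobian J = [[-4·q^2 - q, -8·p·q - p], [-3·q^2 - 1, -6·p·q + 10·q - 1]].
At the point, J = [[-0.500, 7.500], [-1.750, 1.500]] (det J = 12.375).
Solving J·Δ = −F gives Δ = (-0.833, 0.111).
Then the next iterate is (p, q)₁ = (1.667, -0.389).

(1.667, -0.389)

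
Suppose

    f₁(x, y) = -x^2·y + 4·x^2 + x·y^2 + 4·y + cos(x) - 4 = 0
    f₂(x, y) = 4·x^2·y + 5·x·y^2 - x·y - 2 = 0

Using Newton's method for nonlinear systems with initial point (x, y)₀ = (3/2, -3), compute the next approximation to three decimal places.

(1.312, -1.913)

At (3/2, -3): F = (13.32074, 43.000).
Jacobian J = [[-2·x·y + 8·x + y^2 - sin(x), -x^2 + 2·x·y + 4], [8·x·y + 5·y^2 - y, 4·x^2 + 10·x·y - x]].
At the point, J = [[29.00251, -7.250], [12.000, -37.500]] (det J = -1000.59394).
Solving J·Δ = −F gives Δ = (-0.188, 1.087).
Then the next iterate is (x, y)₁ = (1.312, -1.913).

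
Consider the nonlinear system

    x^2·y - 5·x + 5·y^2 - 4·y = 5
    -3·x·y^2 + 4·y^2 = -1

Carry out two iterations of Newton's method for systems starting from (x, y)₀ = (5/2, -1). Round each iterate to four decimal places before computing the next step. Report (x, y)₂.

(1.6296, -1.4800)

At (5/2, -1): F = (-14.7500, -2.5000).
Jacobian J = [[2·x·y - 5, x^2 + 10·y - 4], [-3·y^2, -6·x·y + 8·y]].
At the point, J = [[-10.0000, -7.7500], [-3.0000, 7.0000]] (det J = -93.2500).
Solving J·Δ = −F gives Δ = (-1.3150, -0.2064).
Then the next iterate is (x, y)₁ = (1.1850, -1.2064).
Round to (1.1850, -1.2064) and repeat: F = (-0.516452, 1.647653), J = [[-7.859168, -14.659775], [-4.366203, -1.073696]].
Δ = (0.4446, -0.2736), so (x, y)₂ = (1.6296, -1.4800).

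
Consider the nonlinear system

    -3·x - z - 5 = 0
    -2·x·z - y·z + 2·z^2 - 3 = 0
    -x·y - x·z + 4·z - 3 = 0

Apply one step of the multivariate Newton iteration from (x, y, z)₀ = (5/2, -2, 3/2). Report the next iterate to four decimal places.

At (5/2, -2, 3/2): F = (-14.0000, -3.0000, 4.2500).
Jacobian J = [[-3, 0, -1], [-2·z, -z, -2·x - y + 4·z], [-y - z, -x, -x + 4]].
At the point, J = [[-3.0000, 0.0000, -1.0000], [-3.0000, -1.5000, 3.0000], [0.5000, -2.5000, 1.5000]] (det J = -24.0000).
Solving J·Δ = −F gives Δ = (-3.6406, -0.8750, -3.0781).
Then the next iterate is (x, y, z)₁ = (-1.1406, -2.8750, -1.5781).

(-1.1406, -2.8750, -1.5781)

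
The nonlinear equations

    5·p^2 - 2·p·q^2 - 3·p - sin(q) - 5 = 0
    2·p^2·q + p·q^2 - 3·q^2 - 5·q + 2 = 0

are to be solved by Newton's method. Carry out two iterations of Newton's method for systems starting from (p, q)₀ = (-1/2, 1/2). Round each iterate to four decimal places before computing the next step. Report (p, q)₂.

(-0.7591, 0.3791)

At (-1/2, 1/2): F = (-2.479426, -1.1250).
Jacobian J = [[10·p - 2·q^2 - 3, -4·p·q - cos(q)], [4·p·q + q^2, 2·p^2 + 2·p·q - 6·q - 5]].
At the point, J = [[-8.5000, 0.122417], [-0.7500, -8.0000]] (det J = 68.091813).
Solving J·Δ = −F gives Δ = (-0.2933, -0.1131).
Then the next iterate is (p, q)₁ = (-0.7933, 0.3869).
Round to (-0.7933, 0.3869) and repeat: F = (0.386706, -0.015354), J = [[-11.232383, 0.301628], [-1.078019, -6.676606]].
Δ = (0.0342, -0.0078), so (p, q)₂ = (-0.7591, 0.3791).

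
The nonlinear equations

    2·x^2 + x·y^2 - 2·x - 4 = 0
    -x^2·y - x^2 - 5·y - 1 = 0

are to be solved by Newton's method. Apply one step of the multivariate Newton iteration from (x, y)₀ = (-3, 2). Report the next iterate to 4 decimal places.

(-1.4045, 1.3371)

At (-3, 2): F = (8.0000, -38.0000).
Jacobian J = [[4·x + y^2 - 2, 2·x·y], [-2·x·y - 2·x, -x^2 - 5]].
At the point, J = [[-10.0000, -12.0000], [18.0000, -14.0000]] (det J = 356.0000).
Solving J·Δ = −F gives Δ = (1.5955, -0.6629).
Then the next iterate is (x, y)₁ = (-1.4045, 1.3371).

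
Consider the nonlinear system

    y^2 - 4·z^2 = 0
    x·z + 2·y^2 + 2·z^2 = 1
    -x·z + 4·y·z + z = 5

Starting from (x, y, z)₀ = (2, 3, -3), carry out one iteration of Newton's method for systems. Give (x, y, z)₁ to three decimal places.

At (2, 3, -3): F = (-27.000, 29.000, -38.000).
Jacobian J = [[0, 2·y, -8·z], [z, 4·y, x + 4·z], [-z, 4·z, -x + 4·y + 1]].
At the point, J = [[0.000, 6.000, 24.000], [-3.000, 12.000, -10.000], [3.000, -12.000, 11.000]] (det J = 18.000).
Solving J·Δ = −F gives Δ = (-146.333, -31.500, 9.000).
Then the next iterate is (x, y, z)₁ = (-144.333, -28.500, 6.000).

(-144.333, -28.500, 6.000)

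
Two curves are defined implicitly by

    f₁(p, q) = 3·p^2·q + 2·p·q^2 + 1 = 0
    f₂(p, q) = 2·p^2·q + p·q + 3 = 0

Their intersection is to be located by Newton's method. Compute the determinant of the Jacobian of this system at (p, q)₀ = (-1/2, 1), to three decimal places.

J = [[6·p·q + 2·q^2, 3·p^2 + 4·p·q], [4·p·q + q, 2·p^2 + p]].
At the point, J = [[-1.000, -1.250], [-1.000, 0.000]].
det J = -1.250.

-1.250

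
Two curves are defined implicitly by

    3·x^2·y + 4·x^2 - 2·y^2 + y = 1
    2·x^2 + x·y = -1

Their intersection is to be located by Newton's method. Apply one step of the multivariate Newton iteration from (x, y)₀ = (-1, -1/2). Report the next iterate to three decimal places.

(-0.328, -0.023)

At (-1, -1/2): F = (0.500, 3.500).
Jacobian J = [[6·x·y + 8·x, 3·x^2 - 4·y + 1], [4·x + y, x]].
At the point, J = [[-5.000, 6.000], [-4.500, -1.000]] (det J = 32.000).
Solving J·Δ = −F gives Δ = (0.672, 0.477).
Then the next iterate is (x, y)₁ = (-0.328, -0.023).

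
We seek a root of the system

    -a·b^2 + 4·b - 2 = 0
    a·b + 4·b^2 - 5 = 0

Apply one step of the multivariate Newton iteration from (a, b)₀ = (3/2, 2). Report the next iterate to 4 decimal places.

(1.9242, 1.1515)

At (3/2, 2): F = (0.0000, 14.0000).
Jacobian J = [[-b^2, -2·a·b + 4], [b, a + 8·b]].
At the point, J = [[-4.0000, -2.0000], [2.0000, 17.5000]] (det J = -66.0000).
Solving J·Δ = −F gives Δ = (0.4242, -0.8485).
Then the next iterate is (a, b)₁ = (1.9242, 1.1515).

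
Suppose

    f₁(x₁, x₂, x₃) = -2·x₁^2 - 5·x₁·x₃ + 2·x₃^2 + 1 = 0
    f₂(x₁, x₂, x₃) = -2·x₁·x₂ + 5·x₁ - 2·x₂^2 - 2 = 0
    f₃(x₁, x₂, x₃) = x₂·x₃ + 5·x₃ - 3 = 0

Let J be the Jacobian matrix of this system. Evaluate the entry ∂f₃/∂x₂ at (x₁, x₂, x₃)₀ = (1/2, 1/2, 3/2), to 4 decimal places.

∂f₃/∂x₂ = x₃.
At (1/2, 1/2, 3/2) this is 1.5000.

1.5000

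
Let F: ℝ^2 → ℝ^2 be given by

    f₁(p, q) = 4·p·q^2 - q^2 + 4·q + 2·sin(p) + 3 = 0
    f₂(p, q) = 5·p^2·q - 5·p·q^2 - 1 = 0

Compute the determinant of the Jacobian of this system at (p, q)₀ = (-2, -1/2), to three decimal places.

J = [[4·q^2 + 2·cos(p), 8·p·q - 2·q + 4], [10·p·q - 5·q^2, 5·p^2 - 10·p·q]].
At the point, J = [[0.16771, 13.000], [8.750, 10.000]].
det J = -112.073.

-112.073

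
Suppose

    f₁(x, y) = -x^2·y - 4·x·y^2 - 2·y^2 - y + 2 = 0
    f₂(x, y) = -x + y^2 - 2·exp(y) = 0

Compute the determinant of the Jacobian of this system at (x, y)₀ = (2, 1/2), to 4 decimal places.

-8.1077

J = [[-2·x·y - 4·y^2, -x^2 - 8·x·y - 4·y - 1], [-1, 2·y - 2·exp(y)]].
At the point, J = [[-3.0000, -15.0000], [-1.0000, -2.297443]].
det J = -8.1077.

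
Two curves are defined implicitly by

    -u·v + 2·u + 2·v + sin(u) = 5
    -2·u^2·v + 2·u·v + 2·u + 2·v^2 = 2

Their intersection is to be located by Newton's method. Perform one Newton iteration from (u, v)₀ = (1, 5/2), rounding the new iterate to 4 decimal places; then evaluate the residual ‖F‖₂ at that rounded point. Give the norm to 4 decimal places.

At (1, 5/2): F = (0.341471, 12.5000).
Jacobian J = [[-v + cos(u) + 2, -u + 2], [-4·u·v + 2·v + 2, -2·u^2 + 2·u + 4·v]].
At the point, J = [[0.040302, 1.0000], [-3.0000, 10.0000]] (det J = 3.403023).
Solving J·Δ = −F gives Δ = (2.6698, -0.4491).
Then the next iterate is (u, v)₁ = (3.6698, 2.0509).
Re-evaluating at (3.6698, 2.0509): F = (-1.588979, -26.435945), so ‖F‖₂ = 26.4837.

26.4837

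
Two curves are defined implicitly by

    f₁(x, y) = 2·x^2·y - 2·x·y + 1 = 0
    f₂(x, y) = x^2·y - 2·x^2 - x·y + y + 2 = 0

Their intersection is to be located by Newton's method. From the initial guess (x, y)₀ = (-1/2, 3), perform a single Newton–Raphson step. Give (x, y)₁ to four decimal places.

(-0.5333, -0.9333)

At (-1/2, 3): F = (5.5000, 6.7500).
Jacobian J = [[4·x·y - 2·y, 2·x^2 - 2·x], [2·x·y - 4·x - y, x^2 - x + 1]].
At the point, J = [[-12.0000, 1.5000], [-4.0000, 1.7500]] (det J = -15.0000).
Solving J·Δ = −F gives Δ = (-0.0333, -3.9333).
Then the next iterate is (x, y)₁ = (-0.5333, -0.9333).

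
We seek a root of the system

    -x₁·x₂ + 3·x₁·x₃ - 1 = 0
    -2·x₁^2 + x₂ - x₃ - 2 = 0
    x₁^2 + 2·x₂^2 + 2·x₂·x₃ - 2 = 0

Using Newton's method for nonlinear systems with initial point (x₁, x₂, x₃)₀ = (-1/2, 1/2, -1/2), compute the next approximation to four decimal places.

(-0.3611, 2.0556, -0.1667)

At (-1/2, 1/2, -1/2): F = (0.0000, -1.5000, -1.7500).
Jacobian J = [[-x₂ + 3·x₃, -x₁, 3·x₁], [-4·x₁, 1, -1], [2·x₁, 4·x₂ + 2·x₃, 2·x₂]].
At the point, J = [[-2.0000, 0.5000, -1.5000], [2.0000, 1.0000, -1.0000], [-1.0000, 1.0000, 1.0000]] (det J = -9.0000).
Solving J·Δ = −F gives Δ = (0.1389, 1.5556, 0.3333).
Then the next iterate is (x₁, x₂, x₃)₁ = (-0.3611, 2.0556, -0.1667).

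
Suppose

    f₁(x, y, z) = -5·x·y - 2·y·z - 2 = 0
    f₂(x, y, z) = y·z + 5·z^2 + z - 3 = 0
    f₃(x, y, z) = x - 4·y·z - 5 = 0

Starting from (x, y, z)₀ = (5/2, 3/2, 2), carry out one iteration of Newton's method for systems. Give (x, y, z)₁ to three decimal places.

(1.978, 0.274, 1.131)

At (5/2, 3/2, 2): F = (-26.750, 22.000, -14.500).
Jacobian J = [[-5·y, -5·x - 2·z, -2·y], [0, z, y + 10·z + 1], [1, -4·z, -4·y]].
At the point, J = [[-7.500, -16.500, -3.000], [0.000, 2.000, 22.500], [1.000, -8.000, -6.000]] (det J = -1625.250).
Solving J·Δ = −F gives Δ = (-0.522, -1.226, -0.869).
Then the next iterate is (x, y, z)₁ = (1.978, 0.274, 1.131).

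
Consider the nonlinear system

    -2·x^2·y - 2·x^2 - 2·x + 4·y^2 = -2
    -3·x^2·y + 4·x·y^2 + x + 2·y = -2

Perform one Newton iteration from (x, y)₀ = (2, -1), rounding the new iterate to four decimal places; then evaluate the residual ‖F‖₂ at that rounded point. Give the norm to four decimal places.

6.8506

At (2, -1): F = (2.0000, 22.0000).
Jacobian J = [[-4·x·y - 4·x - 2, -2·x^2 + 8·y], [-6·x·y + 4·y^2 + 1, -3·x^2 + 8·x·y + 2]].
At the point, J = [[-2.0000, -16.0000], [17.0000, -26.0000]] (det J = 324.0000).
Solving J·Δ = −F gives Δ = (-0.9259, 0.2407).
Then the next iterate is (x, y)₁ = (1.0741, -0.7593).
Re-evaluating at (1.0741, -0.7593): F = (1.602559, 6.660524), so ‖F‖₂ = 6.8506.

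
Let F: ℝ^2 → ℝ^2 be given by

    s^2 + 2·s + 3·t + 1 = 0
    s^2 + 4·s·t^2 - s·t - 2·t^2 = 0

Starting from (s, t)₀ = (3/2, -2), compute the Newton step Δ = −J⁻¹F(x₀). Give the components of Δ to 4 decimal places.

(-0.4527, 0.6711)

At (3/2, -2): F = (0.2500, 21.2500).
Jacobian J = [[2·s + 2, 3], [2·s + 4·t^2 - t, 8·s·t - s - 4·t]].
At the point, J = [[5.0000, 3.0000], [21.0000, -17.5000]] (det J = -150.5000).
Solving J·Δ = −F gives Δ = (-0.4527, 0.6711).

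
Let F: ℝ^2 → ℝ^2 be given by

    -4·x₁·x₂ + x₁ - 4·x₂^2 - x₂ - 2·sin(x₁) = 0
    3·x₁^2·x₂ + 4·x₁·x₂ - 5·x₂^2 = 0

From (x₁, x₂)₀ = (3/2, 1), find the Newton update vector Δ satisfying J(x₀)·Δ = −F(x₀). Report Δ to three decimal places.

(-0.454, -0.671)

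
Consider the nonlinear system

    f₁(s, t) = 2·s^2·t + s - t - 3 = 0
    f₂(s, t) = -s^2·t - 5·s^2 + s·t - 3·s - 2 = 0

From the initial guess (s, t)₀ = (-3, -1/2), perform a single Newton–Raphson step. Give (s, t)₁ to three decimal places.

(-1.515, -0.259)

At (-3, -1/2): F = (-14.500, -32.000).
Jacobian J = [[4·s·t + 1, 2·s^2 - 1], [-2·s·t - 10·s + t - 3, -s^2 + s]].
At the point, J = [[7.000, 17.000], [23.500, -12.000]] (det J = -483.500).
Solving J·Δ = −F gives Δ = (1.485, 0.241).
Then the next iterate is (s, t)₁ = (-1.515, -0.259).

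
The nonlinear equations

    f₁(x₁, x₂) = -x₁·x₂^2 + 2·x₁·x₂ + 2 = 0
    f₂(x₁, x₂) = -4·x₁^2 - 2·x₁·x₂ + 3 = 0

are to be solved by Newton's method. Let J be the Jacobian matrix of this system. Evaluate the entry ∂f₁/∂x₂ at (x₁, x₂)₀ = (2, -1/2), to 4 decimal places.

6.0000

∂f₁/∂x₂ = -2·x₁·x₂ + 2·x₁.
At (2, -1/2) this is 6.0000.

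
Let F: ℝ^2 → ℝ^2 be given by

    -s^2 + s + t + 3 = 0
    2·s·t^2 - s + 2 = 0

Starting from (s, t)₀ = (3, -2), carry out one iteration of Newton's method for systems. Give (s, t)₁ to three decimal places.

At (3, -2): F = (-5.000, 23.000).
Jacobian J = [[-2·s + 1, 1], [2·t^2 - 1, 4·s·t]].
At the point, J = [[-5.000, 1.000], [7.000, -24.000]] (det J = 113.000).
Solving J·Δ = −F gives Δ = (-0.858, 0.708).
Then the next iterate is (s, t)₁ = (2.142, -1.292).

(2.142, -1.292)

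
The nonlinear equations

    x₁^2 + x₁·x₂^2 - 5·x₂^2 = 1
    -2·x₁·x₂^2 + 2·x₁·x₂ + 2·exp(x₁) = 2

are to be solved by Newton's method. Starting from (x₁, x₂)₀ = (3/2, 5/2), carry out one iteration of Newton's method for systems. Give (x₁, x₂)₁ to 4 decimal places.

(3.5199, 2.3891)

At (3/2, 5/2): F = (-20.6250, -4.286622).
Jacobian J = [[2·x₁ + x₂^2, 2·x₁·x₂ - 10·x₂], [-2·x₂^2 + 2·x₂ + 2·exp(x₁), -4·x₁·x₂ + 2·x₁]].
At the point, J = [[9.2500, -17.5000], [1.463378, -12.0000]] (det J = -85.390883).
Solving J·Δ = −F gives Δ = (2.0199, -0.1109).
Then the next iterate is (x₁, x₂)₁ = (3.5199, 2.3891).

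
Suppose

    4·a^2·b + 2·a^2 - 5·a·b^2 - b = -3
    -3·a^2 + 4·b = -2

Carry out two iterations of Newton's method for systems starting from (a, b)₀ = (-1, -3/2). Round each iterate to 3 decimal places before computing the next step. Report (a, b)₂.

(27.782, -16.148)

At (-1, -3/2): F = (11.750, -7.000).
Jacobian J = [[8·a·b + 4·a - 5·b^2, 4·a^2 - 10·a·b - 1], [-6·a, 4]].
At the point, J = [[-3.250, -12.000], [6.000, 4.000]] (det J = 59.000).
Solving J·Δ = −F gives Δ = (0.627, 0.809).
Then the next iterate is (a, b)₁ = (-0.373, -0.691).
Round to (-0.373, -0.691) and repeat: F = (4.47521, -1.18139), J = [[-1.81746, -3.02091], [2.238, 4.000]].
Δ = (28.155, -15.457), so (a, b)₂ = (27.782, -16.148).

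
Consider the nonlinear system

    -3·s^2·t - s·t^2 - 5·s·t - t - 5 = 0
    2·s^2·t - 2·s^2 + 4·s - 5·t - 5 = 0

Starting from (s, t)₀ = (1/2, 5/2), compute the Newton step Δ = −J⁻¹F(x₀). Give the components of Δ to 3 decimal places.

At (1/2, 5/2): F = (-18.750, -14.750).
Jacobian J = [[-6·s·t - t^2 - 5·t, -3·s^2 - 2·s·t - 5·s - 1], [4·s·t - 4·s + 4, 2·s^2 - 5]].
At the point, J = [[-26.250, -6.750], [7.000, -4.500]] (det J = 165.375).
Solving J·Δ = −F gives Δ = (0.092, -3.135).

(0.092, -3.135)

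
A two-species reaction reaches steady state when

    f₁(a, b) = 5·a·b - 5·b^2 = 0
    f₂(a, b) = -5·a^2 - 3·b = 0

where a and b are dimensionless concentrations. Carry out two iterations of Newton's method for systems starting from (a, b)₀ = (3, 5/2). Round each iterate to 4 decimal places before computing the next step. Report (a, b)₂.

(0.6013, 0.4313)

At (3, 5/2): F = (6.2500, -52.5000).
Jacobian J = [[5·b, 5·a - 10·b], [-10·a, -3]].
At the point, J = [[12.5000, -10.0000], [-30.0000, -3.0000]] (det J = -337.5000).
Solving J·Δ = −F gives Δ = (-1.6111, -1.3889).
Then the next iterate is (a, b)₁ = (1.3889, 1.1111).
Round to (1.3889, 1.1111) and repeat: F = (1.543318, -12.978516), J = [[5.5555, -4.1665], [-13.8890, -3.0000]].
Δ = (-0.7876, -0.6798), so (a, b)₂ = (0.6013, 0.4313).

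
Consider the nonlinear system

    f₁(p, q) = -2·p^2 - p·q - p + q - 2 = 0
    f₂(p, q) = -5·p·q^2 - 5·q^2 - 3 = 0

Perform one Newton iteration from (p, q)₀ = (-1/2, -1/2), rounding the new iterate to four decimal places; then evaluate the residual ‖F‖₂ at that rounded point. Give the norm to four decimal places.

7.4080

At (-1/2, -1/2): F = (-2.7500, -3.6250).
Jacobian J = [[-4·p - q - 1, -p + 1], [-5·q^2, -10·p·q - 10·q]].
At the point, J = [[1.5000, 1.5000], [-1.2500, 2.5000]] (det J = 5.6250).
Solving J·Δ = −F gives Δ = (0.2556, 1.5778).
Then the next iterate is (p, q)₁ = (-0.2444, 1.0778).
Re-evaluating at (-0.2444, 1.0778): F = (-0.533848, -7.388724), so ‖F‖₂ = 7.4080.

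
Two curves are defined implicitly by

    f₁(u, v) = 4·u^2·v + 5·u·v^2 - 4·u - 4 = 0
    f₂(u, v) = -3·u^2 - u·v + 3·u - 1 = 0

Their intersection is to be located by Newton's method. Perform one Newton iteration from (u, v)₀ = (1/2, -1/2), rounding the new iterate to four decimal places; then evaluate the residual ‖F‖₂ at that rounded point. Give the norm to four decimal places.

8.6702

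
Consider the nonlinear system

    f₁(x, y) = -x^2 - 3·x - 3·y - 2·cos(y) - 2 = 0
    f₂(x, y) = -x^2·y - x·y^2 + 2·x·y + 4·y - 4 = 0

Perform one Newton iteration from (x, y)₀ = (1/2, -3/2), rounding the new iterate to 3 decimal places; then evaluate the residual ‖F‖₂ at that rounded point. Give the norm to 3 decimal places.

At (1/2, -3/2): F = (0.60853, -12.250).
Jacobian J = [[-2·x - 3, 2·sin(y) - 3], [-2·x·y - y^2 + 2·y, -x^2 - 2·x·y + 2·x + 4]].
At the point, J = [[-4.000, -4.99499], [-3.750, 6.250]] (det J = -43.73121).
Solving J·Δ = −F gives Δ = (-1.312, 1.173).
Then the next iterate is (x, y)₁ = (-0.812, -0.327).
Re-evaluating at (-0.812, -0.327): F = (-1.13636, -4.47452), so ‖F‖₂ = 4.617.

4.617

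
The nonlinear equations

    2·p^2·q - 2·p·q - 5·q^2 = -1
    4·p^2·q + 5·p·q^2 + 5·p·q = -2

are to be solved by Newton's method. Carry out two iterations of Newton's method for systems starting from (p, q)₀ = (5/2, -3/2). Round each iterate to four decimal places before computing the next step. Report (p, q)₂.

At (5/2, -3/2): F = (-21.5000, -26.1250).
Jacobian J = [[4·p·q - 2·q, 2·p^2 - 2·p - 10·q], [8·p·q + 5·q^2 + 5·q, 4·p^2 + 10·p·q + 5·p]].
At the point, J = [[-12.0000, 22.5000], [-26.2500, 0.0000]] (det J = 590.6250).
Solving J·Δ = −F gives Δ = (-0.9952, 0.4248).
Then the next iterate is (p, q)₁ = (1.5048, -1.0752).
Round to (1.5048, -1.0752) and repeat: F = (-6.413769, -7.130477), J = [[-4.321444, 12.271246], [-12.539412, 0.402083]].
Δ = (-0.5582, 0.3261), so (p, q)₂ = (0.9466, -0.7491).

(0.9466, -0.7491)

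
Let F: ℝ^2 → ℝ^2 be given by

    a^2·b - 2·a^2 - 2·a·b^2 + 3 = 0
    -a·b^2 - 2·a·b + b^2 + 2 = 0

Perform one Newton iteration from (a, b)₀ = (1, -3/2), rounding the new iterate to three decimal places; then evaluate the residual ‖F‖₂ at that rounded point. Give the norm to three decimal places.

13.977

At (1, -3/2): F = (-5.000, 5.000).
Jacobian J = [[2·a·b - 4·a - 2·b^2, a^2 - 4·a·b], [-b^2 - 2·b, -2·a·b - 2·a + 2·b]].
At the point, J = [[-11.500, 7.000], [0.750, -2.000]] (det J = 17.750).
Solving J·Δ = −F gives Δ = (1.408, 3.028).
Then the next iterate is (a, b)₁ = (2.408, 1.528).
Re-evaluating at (2.408, 1.528): F = (-10.98119, -8.64622), so ‖F‖₂ = 13.977.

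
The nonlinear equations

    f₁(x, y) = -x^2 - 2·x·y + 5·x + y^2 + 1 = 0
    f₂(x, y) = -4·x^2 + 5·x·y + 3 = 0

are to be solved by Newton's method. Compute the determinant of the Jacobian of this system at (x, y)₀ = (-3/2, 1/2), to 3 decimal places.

J = [[-2·x - 2·y + 5, -2·x + 2·y], [-8·x + 5·y, 5·x]].
At the point, J = [[7.000, 4.000], [14.500, -7.500]].
det J = -110.500.

-110.500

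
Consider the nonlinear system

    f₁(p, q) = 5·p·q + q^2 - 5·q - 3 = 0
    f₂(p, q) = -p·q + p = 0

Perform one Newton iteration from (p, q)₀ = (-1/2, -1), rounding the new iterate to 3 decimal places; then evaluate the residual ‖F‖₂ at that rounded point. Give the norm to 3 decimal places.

At (-1/2, -1): F = (5.500, -1.000).
Jacobian J = [[5·q, 5·p + 2·q - 5], [-q + 1, -p]].
At the point, J = [[-5.000, -9.500], [2.000, 0.500]] (det J = 16.500).
Solving J·Δ = −F gives Δ = (0.409, 0.364).
Then the next iterate is (p, q)₁ = (-0.091, -0.636).
Re-evaluating at (-0.091, -0.636): F = (0.87388, -0.14888), so ‖F‖₂ = 0.886.

0.886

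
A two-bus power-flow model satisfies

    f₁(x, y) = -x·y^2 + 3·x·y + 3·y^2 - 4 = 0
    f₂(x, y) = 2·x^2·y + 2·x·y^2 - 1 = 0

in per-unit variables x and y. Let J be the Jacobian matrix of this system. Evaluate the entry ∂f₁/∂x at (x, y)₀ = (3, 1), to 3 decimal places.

2.000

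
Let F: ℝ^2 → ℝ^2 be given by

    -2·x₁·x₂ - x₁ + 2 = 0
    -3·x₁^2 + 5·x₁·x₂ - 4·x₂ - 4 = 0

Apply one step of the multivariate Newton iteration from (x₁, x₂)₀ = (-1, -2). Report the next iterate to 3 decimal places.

(-1.684, -0.474)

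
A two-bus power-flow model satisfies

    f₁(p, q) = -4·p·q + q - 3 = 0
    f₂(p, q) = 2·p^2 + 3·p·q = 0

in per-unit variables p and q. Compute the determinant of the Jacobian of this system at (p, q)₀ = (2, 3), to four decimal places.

47.0000

J = [[-4·q, -4·p + 1], [4·p + 3·q, 3·p]].
At the point, J = [[-12.0000, -7.0000], [17.0000, 6.0000]].
det J = 47.0000.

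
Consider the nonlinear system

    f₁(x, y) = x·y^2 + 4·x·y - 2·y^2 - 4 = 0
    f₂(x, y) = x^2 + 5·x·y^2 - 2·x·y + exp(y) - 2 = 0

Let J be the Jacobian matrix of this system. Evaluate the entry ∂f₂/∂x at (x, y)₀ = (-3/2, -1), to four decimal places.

4.0000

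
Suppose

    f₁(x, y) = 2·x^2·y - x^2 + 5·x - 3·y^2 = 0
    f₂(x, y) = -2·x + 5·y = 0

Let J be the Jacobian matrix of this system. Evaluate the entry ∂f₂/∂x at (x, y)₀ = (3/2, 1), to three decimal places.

∂f₂/∂x = -2.
At (3/2, 1) this is -2.000.

-2.000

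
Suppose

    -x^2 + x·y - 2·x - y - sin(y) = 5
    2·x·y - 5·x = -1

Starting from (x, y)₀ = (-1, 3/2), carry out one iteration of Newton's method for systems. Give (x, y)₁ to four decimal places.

(2.1096, -0.1096)

At (-1, 3/2): F = (-7.997495, 3.0000).
Jacobian J = [[-2·x + y - 2, x - cos(y) - 1], [2·y - 5, 2·x]].
At the point, J = [[1.5000, -2.070737], [-2.0000, -2.0000]] (det J = -7.141474).
Solving J·Δ = −F gives Δ = (3.1096, -1.6096).
Then the next iterate is (x, y)₁ = (2.1096, -0.1096).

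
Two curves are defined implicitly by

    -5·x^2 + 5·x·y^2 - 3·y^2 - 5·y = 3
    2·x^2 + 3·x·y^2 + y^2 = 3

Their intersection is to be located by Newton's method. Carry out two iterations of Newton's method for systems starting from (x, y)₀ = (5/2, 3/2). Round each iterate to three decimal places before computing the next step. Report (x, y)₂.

(6.460, -4.274)

At (5/2, 3/2): F = (-20.375, 28.625).
Jacobian J = [[-10·x + 5·y^2, 10·x·y - 6·y - 5], [4·x + 3·y^2, 6·x·y + 2·y]].
At the point, J = [[-13.750, 23.500], [16.750, 25.500]] (det J = -744.250).
Solving J·Δ = −F gives Δ = (-1.602, -0.070).
Then the next iterate is (x, y)₁ = (0.898, 1.430).
Round to (0.898, 1.430) and repeat: F = (-11.13512, 6.16667), J = [[1.24450, -0.73860], [9.72670, 10.56484]].
Δ = (5.562, -5.704), so (x, y)₂ = (6.460, -4.274).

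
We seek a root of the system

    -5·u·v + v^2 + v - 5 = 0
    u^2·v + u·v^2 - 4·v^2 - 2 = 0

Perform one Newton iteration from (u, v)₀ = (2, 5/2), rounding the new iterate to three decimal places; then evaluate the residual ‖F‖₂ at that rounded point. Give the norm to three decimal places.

At (2, 5/2): F = (-21.250, -4.500).
Jacobian J = [[-5·v, -5·u + 2·v + 1], [2·u·v + v^2, u^2 + 2·u·v - 8·v]].
At the point, J = [[-12.500, -4.000], [16.250, -6.000]] (det J = 140.000).
Solving J·Δ = −F gives Δ = (-0.782, -2.868).
Then the next iterate is (u, v)₁ = (1.218, -0.368).
Re-evaluating at (1.218, -0.368): F = (-2.99146, -2.92269), so ‖F‖₂ = 4.182.

4.182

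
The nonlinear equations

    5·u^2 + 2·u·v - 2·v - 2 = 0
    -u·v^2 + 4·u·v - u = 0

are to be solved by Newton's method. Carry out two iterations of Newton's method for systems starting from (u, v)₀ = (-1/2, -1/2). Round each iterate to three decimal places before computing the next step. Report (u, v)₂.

(-0.792, 0.300)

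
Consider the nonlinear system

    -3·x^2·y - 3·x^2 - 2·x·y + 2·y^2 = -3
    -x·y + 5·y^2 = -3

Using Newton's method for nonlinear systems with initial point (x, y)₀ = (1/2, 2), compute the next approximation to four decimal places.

(0.4756, 0.8693)

At (1/2, 2): F = (6.7500, 22.0000).
Jacobian J = [[-6·x·y - 6·x - 2·y, -3·x^2 - 2·x + 4·y], [-y, -x + 10·y]].
At the point, J = [[-13.0000, 6.2500], [-2.0000, 19.5000]] (det J = -241.0000).
Solving J·Δ = −F gives Δ = (-0.0244, -1.1307).
Then the next iterate is (x, y)₁ = (0.4756, 0.8693).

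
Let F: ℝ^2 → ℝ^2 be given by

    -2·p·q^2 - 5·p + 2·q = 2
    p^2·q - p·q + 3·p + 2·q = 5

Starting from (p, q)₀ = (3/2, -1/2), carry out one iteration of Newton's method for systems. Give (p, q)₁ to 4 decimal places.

(0.6418, 0.8060)

At (3/2, -1/2): F = (-11.2500, -1.8750).
Jacobian J = [[-2·q^2 - 5, -4·p·q + 2], [2·p·q - q + 3, p^2 - p + 2]].
At the point, J = [[-5.5000, 5.0000], [2.0000, 2.7500]] (det J = -25.1250).
Solving J·Δ = −F gives Δ = (-0.8582, 1.3060).
Then the next iterate is (p, q)₁ = (0.6418, 0.8060).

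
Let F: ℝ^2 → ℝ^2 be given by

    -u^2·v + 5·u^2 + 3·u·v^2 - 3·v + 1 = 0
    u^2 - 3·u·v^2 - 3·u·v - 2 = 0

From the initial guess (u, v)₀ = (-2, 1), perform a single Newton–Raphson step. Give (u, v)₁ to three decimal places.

At (-2, 1): F = (8.000, 14.000).
Jacobian J = [[-2·u·v + 10·u + 3·v^2, -u^2 + 6·u·v - 3], [2·u - 3·v^2 - 3·v, -6·u·v - 3·u]].
At the point, J = [[-13.000, -19.000], [-10.000, 18.000]] (det J = -424.000).
Solving J·Δ = −F gives Δ = (0.967, -0.241).
Then the next iterate is (u, v)₁ = (-1.033, 0.759).

(-1.033, 0.759)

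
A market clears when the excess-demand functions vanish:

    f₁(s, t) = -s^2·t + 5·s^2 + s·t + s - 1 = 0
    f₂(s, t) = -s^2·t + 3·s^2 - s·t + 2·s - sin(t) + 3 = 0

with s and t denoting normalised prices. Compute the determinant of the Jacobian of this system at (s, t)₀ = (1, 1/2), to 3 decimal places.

J = [[-2·s·t + 10·s + t + 1, -s^2 + s], [-2·s·t + 6·s - t + 2, -s^2 - s - cos(t)]].
At the point, J = [[10.500, 0.000], [6.500, -2.87758]].
det J = -30.215.

-30.215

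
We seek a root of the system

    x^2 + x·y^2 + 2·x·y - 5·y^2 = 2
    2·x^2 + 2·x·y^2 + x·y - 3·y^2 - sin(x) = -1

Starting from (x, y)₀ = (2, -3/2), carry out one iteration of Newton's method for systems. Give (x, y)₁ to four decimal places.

(1.4417, -0.5335)

At (2, -3/2): F = (-10.7500, 7.340703).
Jacobian J = [[2·x + y^2 + 2·y, 2·x·y + 2·x - 10·y], [4·x + 2·y^2 + y - cos(x), 4·x·y + x - 6·y]].
At the point, J = [[3.2500, 13.0000], [11.416147, -1.0000]] (det J = -151.659909).
Solving J·Δ = −F gives Δ = (-0.5583, 0.9665).
Then the next iterate is (x, y)₁ = (1.4417, -0.5335).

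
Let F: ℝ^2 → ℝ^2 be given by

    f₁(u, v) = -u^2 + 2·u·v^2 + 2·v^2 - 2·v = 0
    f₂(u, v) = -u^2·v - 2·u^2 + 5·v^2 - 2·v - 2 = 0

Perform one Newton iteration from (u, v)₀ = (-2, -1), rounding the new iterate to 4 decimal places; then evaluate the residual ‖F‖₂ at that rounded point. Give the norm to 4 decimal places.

At (-2, -1): F = (-4.0000, 1.0000).
Jacobian J = [[-2·u + 2·v^2, 4·u·v + 4·v - 2], [-2·u·v - 4·u, -u^2 + 10·v - 2]].
At the point, J = [[6.0000, 2.0000], [4.0000, -16.0000]] (det J = -104.0000).
Solving J·Δ = −F gives Δ = (0.5962, 0.2115).
Then the next iterate is (u, v)₁ = (-1.4038, -0.7885).
Re-evaluating at (-1.4038, -0.7885): F = (-0.895765, 0.298213), so ‖F‖₂ = 0.9441.

0.9441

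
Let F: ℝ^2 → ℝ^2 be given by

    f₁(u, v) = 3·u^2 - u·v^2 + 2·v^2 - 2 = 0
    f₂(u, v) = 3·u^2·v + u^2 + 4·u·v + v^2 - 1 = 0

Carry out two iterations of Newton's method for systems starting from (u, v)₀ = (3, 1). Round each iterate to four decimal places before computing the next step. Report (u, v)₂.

(0.9440, 0.5175)

At (3, 1): F = (24.0000, 48.0000).
Jacobian J = [[6·u - v^2, -2·u·v + 4·v], [6·u·v + 2·u + 4·v, 3·u^2 + 4·u + 2·v]].
At the point, J = [[17.0000, -2.0000], [28.0000, 41.0000]] (det J = 753.0000).
Solving J·Δ = −F gives Δ = (-1.4343, -0.1912).
Then the next iterate is (u, v)₁ = (1.5657, 0.8088).
Round to (1.5657, 0.8088) and repeat: F = (5.638350, 13.119044), J = [[8.740043, 0.702524], [13.964629, 15.234649]].
Δ = (-0.6217, -0.2913), so (u, v)₂ = (0.9440, 0.5175).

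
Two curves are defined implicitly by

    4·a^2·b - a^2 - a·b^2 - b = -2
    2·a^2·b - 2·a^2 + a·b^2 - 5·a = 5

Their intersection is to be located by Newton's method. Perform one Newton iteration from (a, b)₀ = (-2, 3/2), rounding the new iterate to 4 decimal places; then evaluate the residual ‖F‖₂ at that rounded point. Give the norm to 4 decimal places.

At (-2, 3/2): F = (25.0000, 4.5000).
Jacobian J = [[8·a·b - 2·a - b^2, 4·a^2 - 2·a·b - 1], [4·a·b - 4·a + b^2 - 5, 2·a^2 + 2·a·b]].
At the point, J = [[-22.2500, 21.0000], [-6.7500, 2.0000]] (det J = 97.2500).
Solving J·Δ = −F gives Δ = (0.4576, -0.7057).
Then the next iterate is (a, b)₁ = (-1.5424, 0.7943).
Re-evaluating at (-1.5424, 0.7943): F = (7.358373, 0.760161), so ‖F‖₂ = 7.3975.

7.3975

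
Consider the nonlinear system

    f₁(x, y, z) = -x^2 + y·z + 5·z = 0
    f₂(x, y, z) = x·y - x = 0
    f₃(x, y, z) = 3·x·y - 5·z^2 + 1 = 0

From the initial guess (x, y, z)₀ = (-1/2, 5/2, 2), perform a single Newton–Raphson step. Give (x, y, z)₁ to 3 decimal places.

(-1.000, -0.500, 0.900)

At (-1/2, 5/2, 2): F = (14.750, -0.750, -22.750).
Jacobian J = [[-2·x, z, y + 5], [y - 1, x, 0], [3·y, 3·x, -10·z]].
At the point, J = [[1.000, 2.000, 7.500], [1.500, -0.500, 0.000], [7.500, -1.500, -20.000]] (det J = 81.250).
Solving J·Δ = −F gives Δ = (-0.500, -3.000, -1.100).
Then the next iterate is (x, y, z)₁ = (-1.000, -0.500, 0.900).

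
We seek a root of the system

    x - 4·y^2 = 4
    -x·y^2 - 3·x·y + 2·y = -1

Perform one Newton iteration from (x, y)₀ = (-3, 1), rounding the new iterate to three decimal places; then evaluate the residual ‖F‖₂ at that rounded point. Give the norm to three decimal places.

21.367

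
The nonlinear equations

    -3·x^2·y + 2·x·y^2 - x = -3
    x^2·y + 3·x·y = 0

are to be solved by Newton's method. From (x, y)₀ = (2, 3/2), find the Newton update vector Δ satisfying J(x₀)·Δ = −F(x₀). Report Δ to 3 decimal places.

At (2, 3/2): F = (-8.000, 15.000).
Jacobian J = [[-6·x·y + 2·y^2 - 1, -3·x^2 + 4·x·y], [2·x·y + 3·y, x^2 + 3·x]].
At the point, J = [[-14.500, 0.000], [10.500, 10.000]] (det J = -145.000).
Solving J·Δ = −F gives Δ = (-0.552, -0.921).

(-0.552, -0.921)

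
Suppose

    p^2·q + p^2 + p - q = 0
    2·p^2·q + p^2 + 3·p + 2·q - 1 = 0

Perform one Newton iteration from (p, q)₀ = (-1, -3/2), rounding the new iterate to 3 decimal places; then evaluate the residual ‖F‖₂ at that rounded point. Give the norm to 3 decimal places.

At (-1, -3/2): F = (0.000, -9.000).
Jacobian J = [[2·p·q + 2·p + 1, p^2 - 1], [4·p·q + 2·p + 3, 2·p^2 + 2]].
At the point, J = [[2.000, 0.000], [7.000, 4.000]] (det J = 8.000).
Solving J·Δ = −F gives Δ = (0.000, 2.250).
Then the next iterate is (p, q)₁ = (-1.000, 0.750).
Re-evaluating at (-1.000, 0.750): F = (0.000, 0.000), so ‖F‖₂ = 0.000.

0.000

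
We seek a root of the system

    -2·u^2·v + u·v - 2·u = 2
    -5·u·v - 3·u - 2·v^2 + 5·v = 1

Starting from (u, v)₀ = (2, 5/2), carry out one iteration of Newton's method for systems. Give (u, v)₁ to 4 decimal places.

(1.3835, 1.0038)

At (2, 5/2): F = (-21.0000, -32.0000).
Jacobian J = [[-4·u·v + v - 2, -2·u^2 + u], [-5·v - 3, -5·u - 4·v + 5]].
At the point, J = [[-19.5000, -6.0000], [-15.5000, -15.0000]] (det J = 199.5000).
Solving J·Δ = −F gives Δ = (-0.6165, -1.4962).
Then the next iterate is (u, v)₁ = (1.3835, 1.0038).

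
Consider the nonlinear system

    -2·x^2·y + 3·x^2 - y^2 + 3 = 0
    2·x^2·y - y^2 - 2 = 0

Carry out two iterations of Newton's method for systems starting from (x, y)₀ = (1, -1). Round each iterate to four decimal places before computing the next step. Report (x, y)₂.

(-1.4299, 0.7994)

At (1, -1): F = (7.0000, -5.0000).
Jacobian J = [[-4·x·y + 6·x, -2·x^2 - 2·y], [4·x·y, 2·x^2 - 2·y]].
At the point, J = [[10.0000, 0.0000], [-4.0000, 4.0000]] (det J = 40.0000).
Solving J·Δ = −F gives Δ = (-0.7000, 0.5500).
Then the next iterate is (x, y)₁ = (0.3000, -0.4500).
Round to (0.3000, -0.4500) and repeat: F = (3.1485, -2.2835), J = [[2.3400, 0.7200], [-0.5400, 1.0800]].
Δ = (-1.7299, 1.2494), so (x, y)₂ = (-1.4299, 0.7994).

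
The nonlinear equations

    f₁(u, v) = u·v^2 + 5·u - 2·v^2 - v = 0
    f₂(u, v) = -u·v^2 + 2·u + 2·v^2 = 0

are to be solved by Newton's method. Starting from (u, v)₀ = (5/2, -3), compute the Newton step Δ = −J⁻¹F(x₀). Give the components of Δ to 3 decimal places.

(-4.429, -10.500)

At (5/2, -3): F = (20.000, 0.500).
Jacobian J = [[v^2 + 5, 2·u·v - 4·v - 1], [-v^2 + 2, -2·u·v + 4·v]].
At the point, J = [[14.000, -4.000], [-7.000, 3.000]] (det J = 14.000).
Solving J·Δ = −F gives Δ = (-4.429, -10.500).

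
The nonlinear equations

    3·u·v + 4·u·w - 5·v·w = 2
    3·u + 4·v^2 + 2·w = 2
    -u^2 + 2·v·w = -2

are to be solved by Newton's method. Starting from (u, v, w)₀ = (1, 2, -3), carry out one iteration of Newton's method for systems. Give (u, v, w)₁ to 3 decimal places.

At (1, 2, -3): F = (22.000, 11.000, -11.000).
Jacobian J = [[3·v + 4·w, 3·u - 5·w, 4·u - 5·v], [3, 8·v, 2], [-2·u, 2·w, 2·v]].
At the point, J = [[-6.000, 18.000, -6.000], [3.000, 16.000, 2.000], [-2.000, -6.000, 4.000]] (det J = -828.000).
Solving J·Δ = −F gives Δ = (-0.213, -0.824, 1.408).
Then the next iterate is (u, v, w)₁ = (0.787, 1.176, -1.592).

(0.787, 1.176, -1.592)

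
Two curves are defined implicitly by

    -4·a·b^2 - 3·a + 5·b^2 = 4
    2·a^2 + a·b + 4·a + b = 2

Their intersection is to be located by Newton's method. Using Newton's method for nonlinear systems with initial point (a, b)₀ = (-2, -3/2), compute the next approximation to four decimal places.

(-2.2506, -0.6216)

At (-2, -3/2): F = (31.2500, -0.5000).
Jacobian J = [[-4·b^2 - 3, -8·a·b + 10·b], [4·a + b + 4, a + 1]].
At the point, J = [[-12.0000, -39.0000], [-5.5000, -1.0000]] (det J = -202.5000).
Solving J·Δ = −F gives Δ = (-0.2506, 0.8784).
Then the next iterate is (a, b)₁ = (-2.2506, -0.6216).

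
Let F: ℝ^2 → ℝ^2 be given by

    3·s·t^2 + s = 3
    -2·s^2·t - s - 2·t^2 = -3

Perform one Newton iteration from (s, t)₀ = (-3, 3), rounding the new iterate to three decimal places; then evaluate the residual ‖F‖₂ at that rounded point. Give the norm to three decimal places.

At (-3, 3): F = (-87.000, -66.000).
Jacobian J = [[3·t^2 + 1, 6·s·t], [-4·s·t - 1, -2·s^2 - 4·t]].
At the point, J = [[28.000, -54.000], [35.000, -30.000]] (det J = 1050.000).
Solving J·Δ = −F gives Δ = (0.909, -1.140).
Then the next iterate is (s, t)₁ = (-2.091, 1.860).
Re-evaluating at (-2.091, 1.860): F = (-26.79307, -18.09309), so ‖F‖₂ = 32.330.

32.330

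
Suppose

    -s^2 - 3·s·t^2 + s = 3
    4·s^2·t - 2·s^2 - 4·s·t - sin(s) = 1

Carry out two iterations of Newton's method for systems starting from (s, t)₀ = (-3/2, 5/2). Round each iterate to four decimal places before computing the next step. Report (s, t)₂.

At (-3/2, 5/2): F = (21.3750, 32.997495).
Jacobian J = [[-2·s - 3·t^2 + 1, -6·s·t], [8·s·t - 4·s - 4·t - cos(s), 4·s^2 - 4·s]].
At the point, J = [[-14.7500, 22.5000], [-34.070737, 15.0000]] (det J = 545.341587).
Solving J·Δ = −F gives Δ = (0.7735, -0.4429).
Then the next iterate is (s, t)₁ = (-0.7265, 2.0571).
Round to (-0.7265, 2.0571) and repeat: F = (4.968602, 8.929554), J = [[-10.241981, 8.966899], [-18.025769, 5.017209]].
Δ = (0.5002, 0.0172), so (s, t)₂ = (-0.2263, 2.0743).

(-0.2263, 2.0743)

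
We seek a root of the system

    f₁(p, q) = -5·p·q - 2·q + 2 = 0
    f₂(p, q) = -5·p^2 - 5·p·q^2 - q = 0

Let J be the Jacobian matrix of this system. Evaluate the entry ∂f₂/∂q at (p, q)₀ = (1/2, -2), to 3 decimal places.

∂f₂/∂q = -10·p·q - 1.
At (1/2, -2) this is 9.000.

9.000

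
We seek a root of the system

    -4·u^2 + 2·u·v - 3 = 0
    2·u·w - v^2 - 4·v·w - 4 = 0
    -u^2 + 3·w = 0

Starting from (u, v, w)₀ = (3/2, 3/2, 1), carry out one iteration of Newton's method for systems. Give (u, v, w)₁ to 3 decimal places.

(0.318, 0.455, -0.432)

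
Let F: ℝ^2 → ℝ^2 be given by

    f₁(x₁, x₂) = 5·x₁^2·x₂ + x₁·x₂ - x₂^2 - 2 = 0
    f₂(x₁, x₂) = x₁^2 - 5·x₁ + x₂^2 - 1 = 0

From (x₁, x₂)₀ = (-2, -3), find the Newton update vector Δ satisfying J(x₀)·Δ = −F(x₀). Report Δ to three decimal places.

At (-2, -3): F = (-65.000, 22.000).
Jacobian J = [[10·x₁·x₂ + x₂, 5·x₁^2 + x₁ - 2·x₂], [2·x₁ - 5, 2·x₂]].
At the point, J = [[57.000, 24.000], [-9.000, -6.000]] (det J = -126.000).
Solving J·Δ = −F gives Δ = (-1.095, 5.310).

(-1.095, 5.310)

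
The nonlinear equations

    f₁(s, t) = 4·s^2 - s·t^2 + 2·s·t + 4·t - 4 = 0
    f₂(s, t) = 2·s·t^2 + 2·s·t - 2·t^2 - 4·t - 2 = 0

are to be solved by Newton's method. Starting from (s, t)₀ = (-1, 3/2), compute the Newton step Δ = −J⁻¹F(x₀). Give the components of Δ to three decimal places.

(-0.059, -1.136)

At (-1, 3/2): F = (5.250, -20.000).
Jacobian J = [[8·s - t^2 + 2·t, -2·s·t + 2·s + 4], [2·t^2 + 2·t, 4·s·t + 2·s - 4·t - 4]].
At the point, J = [[-7.250, 5.000], [7.500, -18.000]] (det J = 93.000).
Solving J·Δ = −F gives Δ = (-0.059, -1.136).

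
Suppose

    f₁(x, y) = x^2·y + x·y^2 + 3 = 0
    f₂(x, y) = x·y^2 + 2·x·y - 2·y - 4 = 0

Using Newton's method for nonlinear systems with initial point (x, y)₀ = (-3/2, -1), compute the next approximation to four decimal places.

(0.0000, -2.0000)

At (-3/2, -1): F = (-0.7500, -0.5000).
Jacobian J = [[2·x·y + y^2, x^2 + 2·x·y], [y^2 + 2·y, 2·x·y + 2·x - 2]].
At the point, J = [[4.0000, 5.2500], [-1.0000, -2.0000]] (det J = -2.7500).
Solving J·Δ = −F gives Δ = (1.5000, -1.0000).
Then the next iterate is (x, y)₁ = (0.0000, -2.0000).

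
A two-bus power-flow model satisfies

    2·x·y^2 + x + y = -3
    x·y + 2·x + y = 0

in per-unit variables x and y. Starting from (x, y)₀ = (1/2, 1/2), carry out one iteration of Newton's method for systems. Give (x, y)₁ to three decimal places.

(1.545, -2.409)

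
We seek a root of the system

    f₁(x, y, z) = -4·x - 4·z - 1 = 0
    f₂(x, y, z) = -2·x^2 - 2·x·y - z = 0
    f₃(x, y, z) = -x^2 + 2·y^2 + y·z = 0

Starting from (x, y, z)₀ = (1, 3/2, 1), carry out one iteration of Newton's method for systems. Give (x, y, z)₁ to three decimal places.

At (1, 3/2, 1): F = (-9.000, -6.000, 5.000).
Jacobian J = [[-4, 0, -4], [-4·x - 2·y, -2·x, -1], [-2·x, 4·y + z, y]].
At the point, J = [[-4.000, 0.000, -4.000], [-7.000, -2.000, -1.000], [-2.000, 7.000, 1.500]] (det J = 196.000).
Solving J·Δ = −F gives Δ = (-0.469, -0.467, -1.781).
Then the next iterate is (x, y, z)₁ = (0.531, 1.033, -0.781).

(0.531, 1.033, -0.781)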